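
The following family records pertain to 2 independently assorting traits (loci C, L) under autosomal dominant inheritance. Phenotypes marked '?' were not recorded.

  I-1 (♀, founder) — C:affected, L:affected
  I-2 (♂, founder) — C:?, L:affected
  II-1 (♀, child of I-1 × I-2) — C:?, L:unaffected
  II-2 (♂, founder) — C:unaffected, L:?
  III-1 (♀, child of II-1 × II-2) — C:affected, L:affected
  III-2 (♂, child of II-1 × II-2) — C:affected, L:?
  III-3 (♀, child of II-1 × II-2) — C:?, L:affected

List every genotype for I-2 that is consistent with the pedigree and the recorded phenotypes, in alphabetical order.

I-2 ∈ {CC Ll, Cc Ll, cc Ll}

C/I-1 aff ·: Cc|CC
C/I-2 ? ·: cc|Cc|CC
C/II-1 ? I-1×I-2: Cc|CC
C/II-2 un ·: cc
C/III-1 aff II-1×II-2: Cc
C/III-2 aff II-1×II-2: Cc
C/III-3 ? II-1×II-2: cc|Cc
⇒ C over [I-1,I-2,II-1,II-2,III-1,III-2,III-3]: 14 consistent
L/I-1 aff ·: Ll
L/I-2 aff ·: Ll
L/II-1 un I-1×I-2: ll
L/II-2 ? ·: Ll|LL
L/III-1 aff II-1×II-2: Ll
L/III-2 ? II-1×II-2: ll|Ll
L/III-3 aff II-1×II-2: Ll
⇒ L over [I-1,I-2,II-1,II-2,III-1,III-2,III-3]: 3 consistent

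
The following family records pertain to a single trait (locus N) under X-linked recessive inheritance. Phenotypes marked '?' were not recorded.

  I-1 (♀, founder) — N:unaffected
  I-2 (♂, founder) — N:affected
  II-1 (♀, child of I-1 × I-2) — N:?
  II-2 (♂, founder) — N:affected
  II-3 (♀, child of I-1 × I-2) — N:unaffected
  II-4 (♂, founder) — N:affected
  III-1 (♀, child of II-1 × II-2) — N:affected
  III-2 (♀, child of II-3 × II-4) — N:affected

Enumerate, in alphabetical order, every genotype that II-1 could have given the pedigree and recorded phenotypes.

II-1 ∈ {X^NX^n, X^nX^n}

N/I-1 un ·: X^NX^N|X^NX^n
N/I-2 aff ·: X^nY
N/II-1 ? I-1×I-2: X^NX^n|X^nX^n
N/II-2 aff ·: X^nY
N/II-3 un I-1×I-2: X^NX^n
N/II-4 aff ·: X^nY
N/III-1 aff II-1×II-2: X^nX^n
N/III-2 aff II-3×II-4: X^nX^n
⇒ N over [I-1,I-2,II-1,II-2,II-3,II-4,III-1,III-2]: 3 consistent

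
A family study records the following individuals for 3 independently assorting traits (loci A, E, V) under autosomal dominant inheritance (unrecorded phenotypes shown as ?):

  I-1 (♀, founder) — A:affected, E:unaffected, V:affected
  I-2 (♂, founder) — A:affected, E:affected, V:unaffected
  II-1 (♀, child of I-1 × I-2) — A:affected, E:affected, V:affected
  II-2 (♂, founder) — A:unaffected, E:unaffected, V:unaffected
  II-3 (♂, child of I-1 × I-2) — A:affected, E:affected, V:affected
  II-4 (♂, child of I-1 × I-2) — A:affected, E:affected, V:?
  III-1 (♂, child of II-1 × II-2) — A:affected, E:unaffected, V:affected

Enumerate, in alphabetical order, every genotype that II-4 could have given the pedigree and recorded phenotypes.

II-4 ∈ {AA Ee Vv, AA Ee vv, Aa Ee Vv, Aa Ee vv}

A/I-1 aff ·: Aa|AA
A/I-2 aff ·: Aa|AA
A/II-1 aff I-1×I-2: Aa|AA
A/II-2 un ·: aa
A/II-3 aff I-1×I-2: Aa|AA
A/II-4 aff I-1×I-2: Aa|AA
A/III-1 aff II-1×II-2: Aa
⇒ A over [I-1,I-2,II-1,II-2,II-3,II-4,III-1]: 25 consistent
E/I-1 un ·: ee
E/I-2 aff ·: Ee|EE
E/II-1 aff I-1×I-2: Ee
E/II-2 un ·: ee
E/II-3 aff I-1×I-2: Ee
E/II-4 aff I-1×I-2: Ee
E/III-1 un II-1×II-2: ee
⇒ E over [I-1,I-2,II-1,II-2,II-3,II-4,III-1]: 2 consistent
V/I-1 aff ·: Vv|VV
V/I-2 un ·: vv
V/II-1 aff I-1×I-2: Vv
V/II-2 un ·: vv
V/II-3 aff I-1×I-2: Vv
V/II-4 ? I-1×I-2: vv|Vv
V/III-1 aff II-1×II-2: Vv
⇒ V over [I-1,I-2,II-1,II-2,II-3,II-4,III-1]: 3 consistent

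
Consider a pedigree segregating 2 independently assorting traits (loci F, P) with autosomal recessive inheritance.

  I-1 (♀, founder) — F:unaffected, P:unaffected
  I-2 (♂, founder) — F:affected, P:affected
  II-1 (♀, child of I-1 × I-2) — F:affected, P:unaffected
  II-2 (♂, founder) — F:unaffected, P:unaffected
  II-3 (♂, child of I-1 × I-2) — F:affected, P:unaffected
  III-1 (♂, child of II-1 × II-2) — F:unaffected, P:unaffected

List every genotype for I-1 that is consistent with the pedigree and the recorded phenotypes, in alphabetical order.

F/I-1 un ·: Ff
F/I-2 aff ·: ff
F/II-1 aff I-1×I-2: ff
F/II-2 un ·: FF|Ff
F/II-3 aff I-1×I-2: ff
F/III-1 un II-1×II-2: Ff
⇒ F over [I-1,I-2,II-1,II-2,II-3,III-1]: 2 consistent
P/I-1 un ·: PP|Pp
P/I-2 aff ·: pp
P/II-1 un I-1×I-2: Pp
P/II-2 un ·: PP|Pp
P/II-3 un I-1×I-2: Pp
P/III-1 un II-1×II-2: PP|Pp
⇒ P over [I-1,I-2,II-1,II-2,II-3,III-1]: 8 consistent

I-1 ∈ {Ff PP, Ff Pp}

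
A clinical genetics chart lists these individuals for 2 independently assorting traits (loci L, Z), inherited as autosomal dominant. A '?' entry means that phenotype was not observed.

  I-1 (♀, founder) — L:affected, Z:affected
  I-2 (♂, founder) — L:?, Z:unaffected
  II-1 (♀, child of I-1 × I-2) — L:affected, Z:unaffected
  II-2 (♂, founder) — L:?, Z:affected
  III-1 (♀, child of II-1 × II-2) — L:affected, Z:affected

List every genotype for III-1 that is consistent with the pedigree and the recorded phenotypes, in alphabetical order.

L/I-1 aff ·: Ll|LL
L/I-2 ? ·: ll|Ll|LL
L/II-1 aff I-1×I-2: Ll|LL
L/II-2 ? ·: ll|Ll|LL
L/III-1 aff II-1×II-2: Ll|LL
⇒ L over [I-1,I-2,II-1,II-2,III-1]: 41 consistent
Z/I-1 aff ·: Zz
Z/I-2 un ·: zz
Z/II-1 un I-1×I-2: zz
Z/II-2 aff ·: Zz|ZZ
Z/III-1 aff II-1×II-2: Zz
⇒ Z over [I-1,I-2,II-1,II-2,III-1]: 2 consistent

III-1 ∈ {LL Zz, Ll Zz}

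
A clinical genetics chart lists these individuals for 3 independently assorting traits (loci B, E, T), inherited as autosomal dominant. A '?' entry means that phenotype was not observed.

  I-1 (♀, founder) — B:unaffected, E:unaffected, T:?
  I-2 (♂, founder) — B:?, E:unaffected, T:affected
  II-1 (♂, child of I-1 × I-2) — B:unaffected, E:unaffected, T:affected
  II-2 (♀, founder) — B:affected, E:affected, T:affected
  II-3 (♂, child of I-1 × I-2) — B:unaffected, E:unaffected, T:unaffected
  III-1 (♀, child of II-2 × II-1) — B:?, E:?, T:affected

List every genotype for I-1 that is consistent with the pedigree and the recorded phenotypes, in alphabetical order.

I-1 ∈ {bb ee Tt, bb ee tt}

B/I-1 un ·: bb
B/I-2 ? ·: bb|Bb
B/II-1 un I-1×I-2: bb
B/II-2 aff ·: Bb|BB
B/II-3 un I-1×I-2: bb
B/III-1 ? II-2×II-1: bb|Bb
⇒ B over [I-1,I-2,II-1,II-2,II-3,III-1]: 6 consistent
E/I-1 un ·: ee
E/I-2 un ·: ee
E/II-1 un I-1×I-2: ee
E/II-2 aff ·: Ee|EE
E/II-3 un I-1×I-2: ee
E/III-1 ? II-2×II-1: ee|Ee
⇒ E over [I-1,I-2,II-1,II-2,II-3,III-1]: 3 consistent
T/I-1 ? ·: tt|Tt
T/I-2 aff ·: Tt
T/II-1 aff I-1×I-2: Tt|TT
T/II-2 aff ·: Tt|TT
T/II-3 un I-1×I-2: tt
T/III-1 aff II-2×II-1: Tt|TT
⇒ T over [I-1,I-2,II-1,II-2,II-3,III-1]: 11 consistent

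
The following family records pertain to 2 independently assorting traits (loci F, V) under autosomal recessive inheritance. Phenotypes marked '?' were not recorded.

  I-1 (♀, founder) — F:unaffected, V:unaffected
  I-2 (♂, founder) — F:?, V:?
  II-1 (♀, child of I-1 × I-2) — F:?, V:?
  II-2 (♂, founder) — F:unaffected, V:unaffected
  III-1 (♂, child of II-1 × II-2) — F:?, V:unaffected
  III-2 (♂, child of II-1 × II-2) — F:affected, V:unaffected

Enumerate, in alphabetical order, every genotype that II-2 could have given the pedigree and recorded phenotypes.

II-2 ∈ {Ff VV, Ff Vv}

F/I-1 un ·: FF|Ff
F/I-2 ? ·: FF|Ff|ff
F/II-1 ? I-1×I-2: Ff|ff
F/II-2 un ·: Ff
F/III-1 ? II-1×II-2: FF|Ff|ff
F/III-2 aff II-1×II-2: ff
⇒ F over [I-1,I-2,II-1,II-2,III-1,III-2]: 19 consistent
V/I-1 un ·: VV|Vv
V/I-2 ? ·: VV|Vv|vv
V/II-1 ? I-1×I-2: VV|Vv|vv
V/II-2 un ·: VV|Vv
V/III-1 un II-1×II-2: VV|Vv
V/III-2 un II-1×II-2: VV|Vv
⇒ V over [I-1,I-2,II-1,II-2,III-1,III-2]: 64 consistent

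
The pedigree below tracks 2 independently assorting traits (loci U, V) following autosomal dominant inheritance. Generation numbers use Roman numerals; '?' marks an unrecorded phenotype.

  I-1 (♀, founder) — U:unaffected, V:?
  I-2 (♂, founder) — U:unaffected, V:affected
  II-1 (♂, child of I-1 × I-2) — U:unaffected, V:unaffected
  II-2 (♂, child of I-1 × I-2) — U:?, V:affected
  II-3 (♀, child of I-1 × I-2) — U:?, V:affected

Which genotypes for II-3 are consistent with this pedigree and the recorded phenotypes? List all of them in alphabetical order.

U/I-1 un ·: uu
U/I-2 un ·: uu
U/II-1 un I-1×I-2: uu
U/II-2 ? I-1×I-2: uu
U/II-3 ? I-1×I-2: uu
⇒ U over [I-1,I-2,II-1,II-2,II-3]: 1 consistent
V/I-1 ? ·: vv|Vv
V/I-2 aff ·: Vv
V/II-1 un I-1×I-2: vv
V/II-2 aff I-1×I-2: Vv|VV
V/II-3 aff I-1×I-2: Vv|VV
⇒ V over [I-1,I-2,II-1,II-2,II-3]: 5 consistent

II-3 ∈ {uu VV, uu Vv}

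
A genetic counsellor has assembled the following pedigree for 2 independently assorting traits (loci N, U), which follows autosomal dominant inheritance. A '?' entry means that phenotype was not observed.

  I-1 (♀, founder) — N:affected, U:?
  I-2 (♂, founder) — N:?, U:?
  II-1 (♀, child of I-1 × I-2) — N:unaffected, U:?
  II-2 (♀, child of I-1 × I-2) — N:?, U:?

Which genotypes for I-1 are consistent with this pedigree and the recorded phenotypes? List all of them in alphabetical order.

I-1 ∈ {Nn UU, Nn Uu, Nn uu}

N/I-1 aff ·: Nn
N/I-2 ? ·: nn|Nn
N/II-1 un I-1×I-2: nn
N/II-2 ? I-1×I-2: nn|Nn|NN
⇒ N over [I-1,I-2,II-1,II-2]: 5 consistent
U/I-1 ? ·: uu|Uu|UU
U/I-2 ? ·: uu|Uu|UU
U/II-1 ? I-1×I-2: uu|Uu|UU
U/II-2 ? I-1×I-2: uu|Uu|UU
⇒ U over [I-1,I-2,II-1,II-2]: 29 consistent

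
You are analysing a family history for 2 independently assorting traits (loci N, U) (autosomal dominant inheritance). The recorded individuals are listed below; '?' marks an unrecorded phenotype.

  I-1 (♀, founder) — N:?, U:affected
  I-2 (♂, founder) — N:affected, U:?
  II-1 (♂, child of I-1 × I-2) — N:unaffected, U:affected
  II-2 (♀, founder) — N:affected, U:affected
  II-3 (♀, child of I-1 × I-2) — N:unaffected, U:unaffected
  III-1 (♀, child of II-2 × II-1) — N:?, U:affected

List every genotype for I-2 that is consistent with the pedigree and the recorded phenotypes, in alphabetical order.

N/I-1 ? ·: nn|Nn
N/I-2 aff ·: Nn
N/II-1 un I-1×I-2: nn
N/II-2 aff ·: Nn|NN
N/II-3 un I-1×I-2: nn
N/III-1 ? II-2×II-1: nn|Nn
⇒ N over [I-1,I-2,II-1,II-2,II-3,III-1]: 6 consistent
U/I-1 aff ·: Uu
U/I-2 ? ·: uu|Uu
U/II-1 aff I-1×I-2: Uu|UU
U/II-2 aff ·: Uu|UU
U/II-3 un I-1×I-2: uu
U/III-1 aff II-2×II-1: Uu|UU
⇒ U over [I-1,I-2,II-1,II-2,II-3,III-1]: 11 consistent

I-2 ∈ {Nn Uu, Nn uu}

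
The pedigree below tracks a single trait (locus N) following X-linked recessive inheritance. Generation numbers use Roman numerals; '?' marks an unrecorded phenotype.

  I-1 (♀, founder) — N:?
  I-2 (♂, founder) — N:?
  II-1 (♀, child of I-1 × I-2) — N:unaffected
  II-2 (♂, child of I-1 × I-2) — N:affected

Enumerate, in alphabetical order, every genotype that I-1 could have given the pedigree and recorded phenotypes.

I-1 ∈ {X^NX^n, X^nX^n}

N/I-1 ? ·: X^NX^n|X^nX^n
N/I-2 ? ·: X^NY|X^nY
N/II-1 un I-1×I-2: X^NX^N|X^NX^n
N/II-2 aff I-1×I-2: X^nY
⇒ N over [I-1,I-2,II-1,II-2]: 4 consistent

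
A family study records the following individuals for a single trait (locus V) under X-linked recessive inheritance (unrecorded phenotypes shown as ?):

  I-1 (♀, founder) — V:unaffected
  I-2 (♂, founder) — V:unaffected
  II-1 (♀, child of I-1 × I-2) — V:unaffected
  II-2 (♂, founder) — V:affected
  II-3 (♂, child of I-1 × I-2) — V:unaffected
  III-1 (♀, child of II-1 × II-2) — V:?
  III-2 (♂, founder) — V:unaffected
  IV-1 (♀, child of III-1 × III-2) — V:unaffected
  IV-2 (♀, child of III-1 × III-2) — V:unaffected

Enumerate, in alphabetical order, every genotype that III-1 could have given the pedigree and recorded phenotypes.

III-1 ∈ {X^VX^v, X^vX^v}

V/I-1 un ·: X^VX^V|X^VX^v
V/I-2 un ·: X^VY
V/II-1 un I-1×I-2: X^VX^V|X^VX^v
V/II-2 aff ·: X^vY
V/II-3 un I-1×I-2: X^VY
V/III-1 ? II-1×II-2: X^VX^v|X^vX^v
V/III-2 un ·: X^VY
V/IV-1 un III-1×III-2: X^VX^V|X^VX^v
V/IV-2 un III-1×III-2: X^VX^V|X^VX^v
⇒ V over [I-1,I-2,II-1,II-2,II-3,III-1,III-2,IV-1,IV-2]: 13 consistent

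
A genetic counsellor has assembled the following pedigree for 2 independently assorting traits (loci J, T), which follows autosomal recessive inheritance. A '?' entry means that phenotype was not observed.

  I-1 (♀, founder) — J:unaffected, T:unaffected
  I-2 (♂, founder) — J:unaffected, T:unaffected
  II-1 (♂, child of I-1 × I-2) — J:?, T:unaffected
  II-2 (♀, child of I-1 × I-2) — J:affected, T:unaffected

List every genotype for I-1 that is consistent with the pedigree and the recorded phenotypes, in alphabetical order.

J/I-1 un ·: Jj
J/I-2 un ·: Jj
J/II-1 ? I-1×I-2: JJ|Jj|jj
J/II-2 aff I-1×I-2: jj
⇒ J over [I-1,I-2,II-1,II-2]: 3 consistent
T/I-1 un ·: TT|Tt
T/I-2 un ·: TT|Tt
T/II-1 un I-1×I-2: TT|Tt
T/II-2 un I-1×I-2: TT|Tt
⇒ T over [I-1,I-2,II-1,II-2]: 13 consistent

I-1 ∈ {Jj TT, Jj Tt}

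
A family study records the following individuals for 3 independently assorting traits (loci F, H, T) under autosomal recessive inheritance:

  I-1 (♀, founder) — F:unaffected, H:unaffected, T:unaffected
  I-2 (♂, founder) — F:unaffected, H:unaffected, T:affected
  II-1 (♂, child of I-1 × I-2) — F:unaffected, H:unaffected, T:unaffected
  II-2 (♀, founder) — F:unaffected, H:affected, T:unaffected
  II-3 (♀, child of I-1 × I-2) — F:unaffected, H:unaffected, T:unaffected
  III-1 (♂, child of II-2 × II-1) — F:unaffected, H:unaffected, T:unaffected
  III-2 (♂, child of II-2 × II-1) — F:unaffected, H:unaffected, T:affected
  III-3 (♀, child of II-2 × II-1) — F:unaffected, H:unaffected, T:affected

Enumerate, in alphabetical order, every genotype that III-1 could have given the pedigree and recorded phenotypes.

F/I-1 un ·: FF|Ff
F/I-2 un ·: FF|Ff
F/II-1 un I-1×I-2: FF|Ff
F/II-2 un ·: FF|Ff
F/II-3 un I-1×I-2: FF|Ff
F/III-1 un II-2×II-1: FF|Ff
F/III-2 un II-2×II-1: FF|Ff
F/III-3 un II-2×II-1: FF|Ff
⇒ F over [I-1,I-2,II-1,II-2,II-3,III-1,III-2,III-3]: 159 consistent
H/I-1 un ·: HH|Hh
H/I-2 un ·: HH|Hh
H/II-1 un I-1×I-2: HH|Hh
H/II-2 aff ·: hh
H/II-3 un I-1×I-2: HH|Hh
H/III-1 un II-2×II-1: Hh
H/III-2 un II-2×II-1: Hh
H/III-3 un II-2×II-1: Hh
⇒ H over [I-1,I-2,II-1,II-2,II-3,III-1,III-2,III-3]: 13 consistent
T/I-1 un ·: TT|Tt
T/I-2 aff ·: tt
T/II-1 un I-1×I-2: Tt
T/II-2 un ·: Tt
T/II-3 un I-1×I-2: Tt
T/III-1 un II-2×II-1: TT|Tt
T/III-2 aff II-2×II-1: tt
T/III-3 aff II-2×II-1: tt
⇒ T over [I-1,I-2,II-1,II-2,II-3,III-1,III-2,III-3]: 4 consistent

III-1 ∈ {FF Hh TT, FF Hh Tt, Ff Hh TT, Ff Hh Tt}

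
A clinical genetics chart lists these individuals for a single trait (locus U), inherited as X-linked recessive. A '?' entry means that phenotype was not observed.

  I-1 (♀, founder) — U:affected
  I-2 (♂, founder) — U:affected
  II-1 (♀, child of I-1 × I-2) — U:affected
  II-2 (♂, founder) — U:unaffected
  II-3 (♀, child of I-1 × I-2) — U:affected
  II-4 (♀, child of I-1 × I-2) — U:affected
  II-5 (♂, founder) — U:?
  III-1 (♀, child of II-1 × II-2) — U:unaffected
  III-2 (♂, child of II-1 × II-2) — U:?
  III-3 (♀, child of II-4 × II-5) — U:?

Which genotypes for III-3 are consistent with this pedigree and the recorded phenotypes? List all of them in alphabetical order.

U/I-1 aff ·: X^uX^u
U/I-2 aff ·: X^uY
U/II-1 aff I-1×I-2: X^uX^u
U/II-2 un ·: X^UY
U/II-3 aff I-1×I-2: X^uX^u
U/II-4 aff I-1×I-2: X^uX^u
U/II-5 ? ·: X^UY|X^uY
U/III-1 un II-1×II-2: X^UX^u
U/III-2 ? II-1×II-2: X^uY
U/III-3 ? II-4×II-5: X^UX^u|X^uX^u
⇒ U over [I-1,I-2,II-1,II-2,II-3,II-4,II-5,III-1,III-2,III-3]: 2 consistent

III-3 ∈ {X^UX^u, X^uX^u}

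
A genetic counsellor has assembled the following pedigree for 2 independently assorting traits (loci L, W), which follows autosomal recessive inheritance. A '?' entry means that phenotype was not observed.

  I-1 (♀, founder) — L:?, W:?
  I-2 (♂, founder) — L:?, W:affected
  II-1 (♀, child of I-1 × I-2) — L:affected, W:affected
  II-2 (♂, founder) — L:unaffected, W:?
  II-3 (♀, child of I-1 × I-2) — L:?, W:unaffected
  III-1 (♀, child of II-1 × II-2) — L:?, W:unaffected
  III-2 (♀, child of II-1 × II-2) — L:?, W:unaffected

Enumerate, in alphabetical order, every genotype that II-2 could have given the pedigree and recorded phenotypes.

L/I-1 ? ·: Ll|ll
L/I-2 ? ·: Ll|ll
L/II-1 aff I-1×I-2: ll
L/II-2 un ·: LL|Ll
L/II-3 ? I-1×I-2: LL|Ll|ll
L/III-1 ? II-1×II-2: Ll|ll
L/III-2 ? II-1×II-2: Ll|ll
⇒ L over [I-1,I-2,II-1,II-2,II-3,III-1,III-2]: 40 consistent
W/I-1 ? ·: Ww
W/I-2 aff ·: ww
W/II-1 aff I-1×I-2: ww
W/II-2 ? ·: WW|Ww
W/II-3 un I-1×I-2: Ww
W/III-1 un II-1×II-2: Ww
W/III-2 un II-1×II-2: Ww
⇒ W over [I-1,I-2,II-1,II-2,II-3,III-1,III-2]: 2 consistent

II-2 ∈ {LL WW, LL Ww, Ll WW, Ll Ww}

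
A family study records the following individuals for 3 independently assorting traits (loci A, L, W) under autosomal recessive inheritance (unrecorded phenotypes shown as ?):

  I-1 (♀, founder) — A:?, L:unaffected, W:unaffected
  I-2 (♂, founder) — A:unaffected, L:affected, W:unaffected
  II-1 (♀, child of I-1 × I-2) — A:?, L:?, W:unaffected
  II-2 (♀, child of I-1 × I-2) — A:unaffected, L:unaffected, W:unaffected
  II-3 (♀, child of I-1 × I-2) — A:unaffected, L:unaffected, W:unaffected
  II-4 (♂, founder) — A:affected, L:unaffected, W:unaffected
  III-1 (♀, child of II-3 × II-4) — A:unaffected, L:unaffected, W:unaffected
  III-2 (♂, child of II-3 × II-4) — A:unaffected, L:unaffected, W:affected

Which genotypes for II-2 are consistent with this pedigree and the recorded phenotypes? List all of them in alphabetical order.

II-2 ∈ {AA Ll WW, AA Ll Ww, Aa Ll WW, Aa Ll Ww}

A/I-1 ? ·: AA|Aa|aa
A/I-2 un ·: AA|Aa
A/II-1 ? I-1×I-2: AA|Aa|aa
A/II-2 un I-1×I-2: AA|Aa
A/II-3 un I-1×I-2: AA|Aa
A/II-4 aff ·: aa
A/III-1 un II-3×II-4: Aa
A/III-2 un II-3×II-4: Aa
⇒ A over [I-1,I-2,II-1,II-2,II-3,II-4,III-1,III-2]: 32 consistent
L/I-1 un ·: LL|Ll
L/I-2 aff ·: ll
L/II-1 ? I-1×I-2: Ll|ll
L/II-2 un I-1×I-2: Ll
L/II-3 un I-1×I-2: Ll
L/II-4 un ·: LL|Ll
L/III-1 un II-3×II-4: LL|Ll
L/III-2 un II-3×II-4: LL|Ll
⇒ L over [I-1,I-2,II-1,II-2,II-3,II-4,III-1,III-2]: 24 consistent
W/I-1 un ·: WW|Ww
W/I-2 un ·: WW|Ww
W/II-1 un I-1×I-2: WW|Ww
W/II-2 un I-1×I-2: WW|Ww
W/II-3 un I-1×I-2: Ww
W/II-4 un ·: Ww
W/III-1 un II-3×II-4: WW|Ww
W/III-2 aff II-3×II-4: ww
⇒ W over [I-1,I-2,II-1,II-2,II-3,II-4,III-1,III-2]: 24 consistent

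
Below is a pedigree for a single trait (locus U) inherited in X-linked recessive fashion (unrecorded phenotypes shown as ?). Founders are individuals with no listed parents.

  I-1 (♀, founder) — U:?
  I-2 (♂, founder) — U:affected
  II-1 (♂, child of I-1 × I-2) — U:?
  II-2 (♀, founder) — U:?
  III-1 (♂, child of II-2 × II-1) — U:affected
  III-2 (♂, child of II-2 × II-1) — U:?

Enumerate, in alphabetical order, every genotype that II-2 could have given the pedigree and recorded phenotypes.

U/I-1 ? ·: X^UX^U|X^UX^u|X^uX^u
U/I-2 aff ·: X^uY
U/II-1 ? I-1×I-2: X^UY|X^uY
U/II-2 ? ·: X^UX^u|X^uX^u
U/III-1 aff II-2×II-1: X^uY
U/III-2 ? II-2×II-1: X^UY|X^uY
⇒ U over [I-1,I-2,II-1,II-2,III-1,III-2]: 12 consistent

II-2 ∈ {X^UX^u, X^uX^u}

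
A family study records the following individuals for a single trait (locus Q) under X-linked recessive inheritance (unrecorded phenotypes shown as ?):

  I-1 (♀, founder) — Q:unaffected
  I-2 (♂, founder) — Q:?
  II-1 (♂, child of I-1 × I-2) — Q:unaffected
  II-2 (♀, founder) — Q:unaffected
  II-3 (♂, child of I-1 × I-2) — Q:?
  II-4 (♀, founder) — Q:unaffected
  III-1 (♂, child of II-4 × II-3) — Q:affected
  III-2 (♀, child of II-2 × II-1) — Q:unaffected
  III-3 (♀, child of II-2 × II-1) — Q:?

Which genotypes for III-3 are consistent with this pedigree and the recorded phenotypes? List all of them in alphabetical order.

III-3 ∈ {X^QX^Q, X^QX^q}

Q/I-1 un ·: X^QX^Q|X^QX^q
Q/I-2 ? ·: X^QY|X^qY
Q/II-1 un I-1×I-2: X^QY
Q/II-2 un ·: X^QX^Q|X^QX^q
Q/II-3 ? I-1×I-2: X^QY|X^qY
Q/II-4 un ·: X^QX^q
Q/III-1 aff II-4×II-3: X^qY
Q/III-2 un II-2×II-1: X^QX^Q|X^QX^q
Q/III-3 ? II-2×II-1: X^QX^Q|X^QX^q
⇒ Q over [I-1,I-2,II-1,II-2,II-3,II-4,III-1,III-2,III-3]: 30 consistent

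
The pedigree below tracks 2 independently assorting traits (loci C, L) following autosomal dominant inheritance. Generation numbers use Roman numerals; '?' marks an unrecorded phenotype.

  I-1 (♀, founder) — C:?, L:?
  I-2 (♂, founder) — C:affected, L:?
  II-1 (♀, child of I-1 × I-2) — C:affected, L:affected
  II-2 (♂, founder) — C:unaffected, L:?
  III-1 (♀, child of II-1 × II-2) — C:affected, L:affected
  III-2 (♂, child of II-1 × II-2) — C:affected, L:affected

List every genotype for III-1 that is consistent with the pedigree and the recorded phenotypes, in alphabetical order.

C/I-1 ? ·: cc|Cc|CC
C/I-2 aff ·: Cc|CC
C/II-1 aff I-1×I-2: Cc|CC
C/II-2 un ·: cc
C/III-1 aff II-1×II-2: Cc
C/III-2 aff II-1×II-2: Cc
⇒ C over [I-1,I-2,II-1,II-2,III-1,III-2]: 9 consistent
L/I-1 ? ·: ll|Ll|LL
L/I-2 ? ·: ll|Ll|LL
L/II-1 aff I-1×I-2: Ll|LL
L/II-2 ? ·: ll|Ll|LL
L/III-1 aff II-1×II-2: Ll|LL
L/III-2 aff II-1×II-2: Ll|LL
⇒ L over [I-1,I-2,II-1,II-2,III-1,III-2]: 87 consistent

III-1 ∈ {Cc LL, Cc Ll}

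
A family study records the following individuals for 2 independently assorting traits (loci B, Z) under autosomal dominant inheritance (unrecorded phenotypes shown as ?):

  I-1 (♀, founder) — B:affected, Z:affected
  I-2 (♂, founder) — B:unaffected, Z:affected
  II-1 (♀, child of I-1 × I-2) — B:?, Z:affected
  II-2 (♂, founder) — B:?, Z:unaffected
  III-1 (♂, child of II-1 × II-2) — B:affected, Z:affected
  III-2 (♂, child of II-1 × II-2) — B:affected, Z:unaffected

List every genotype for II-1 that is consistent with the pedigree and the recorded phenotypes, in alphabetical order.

II-1 ∈ {Bb Zz, bb Zz}

B/I-1 aff ·: Bb|BB
B/I-2 un ·: bb
B/II-1 ? I-1×I-2: bb|Bb
B/II-2 ? ·: bb|Bb|BB
B/III-1 aff II-1×II-2: Bb|BB
B/III-2 aff II-1×II-2: Bb|BB
⇒ B over [I-1,I-2,II-1,II-2,III-1,III-2]: 20 consistent
Z/I-1 aff ·: Zz|ZZ
Z/I-2 aff ·: Zz|ZZ
Z/II-1 aff I-1×I-2: Zz
Z/II-2 un ·: zz
Z/III-1 aff II-1×II-2: Zz
Z/III-2 un II-1×II-2: zz
⇒ Z over [I-1,I-2,II-1,II-2,III-1,III-2]: 3 consistent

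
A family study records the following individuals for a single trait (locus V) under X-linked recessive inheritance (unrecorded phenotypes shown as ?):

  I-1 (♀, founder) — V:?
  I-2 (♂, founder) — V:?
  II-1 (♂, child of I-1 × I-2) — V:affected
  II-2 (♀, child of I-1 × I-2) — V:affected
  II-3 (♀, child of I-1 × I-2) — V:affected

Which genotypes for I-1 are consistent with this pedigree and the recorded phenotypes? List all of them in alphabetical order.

I-1 ∈ {X^VX^v, X^vX^v}

V/I-1 ? ·: X^VX^v|X^vX^v
V/I-2 ? ·: X^vY
V/II-1 aff I-1×I-2: X^vY
V/II-2 aff I-1×I-2: X^vX^v
V/II-3 aff I-1×I-2: X^vX^v
⇒ V over [I-1,I-2,II-1,II-2,II-3]: 2 consistent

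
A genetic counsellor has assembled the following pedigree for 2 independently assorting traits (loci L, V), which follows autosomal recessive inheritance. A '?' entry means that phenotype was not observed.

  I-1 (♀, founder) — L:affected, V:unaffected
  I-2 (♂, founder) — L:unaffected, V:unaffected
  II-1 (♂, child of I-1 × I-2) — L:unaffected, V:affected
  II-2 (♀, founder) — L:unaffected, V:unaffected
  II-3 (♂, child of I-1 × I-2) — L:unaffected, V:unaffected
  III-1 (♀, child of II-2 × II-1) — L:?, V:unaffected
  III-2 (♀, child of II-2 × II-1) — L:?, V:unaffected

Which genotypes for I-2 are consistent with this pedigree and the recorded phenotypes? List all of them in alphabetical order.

L/I-1 aff ·: ll
L/I-2 un ·: LL|Ll
L/II-1 un I-1×I-2: Ll
L/II-2 un ·: LL|Ll
L/II-3 un I-1×I-2: Ll
L/III-1 ? II-2×II-1: LL|Ll|ll
L/III-2 ? II-2×II-1: LL|Ll|ll
⇒ L over [I-1,I-2,II-1,II-2,II-3,III-1,III-2]: 26 consistent
V/I-1 un ·: Vv
V/I-2 un ·: Vv
V/II-1 aff I-1×I-2: vv
V/II-2 un ·: VV|Vv
V/II-3 un I-1×I-2: VV|Vv
V/III-1 un II-2×II-1: Vv
V/III-2 un II-2×II-1: Vv
⇒ V over [I-1,I-2,II-1,II-2,II-3,III-1,III-2]: 4 consistent

I-2 ∈ {LL Vv, Ll Vv}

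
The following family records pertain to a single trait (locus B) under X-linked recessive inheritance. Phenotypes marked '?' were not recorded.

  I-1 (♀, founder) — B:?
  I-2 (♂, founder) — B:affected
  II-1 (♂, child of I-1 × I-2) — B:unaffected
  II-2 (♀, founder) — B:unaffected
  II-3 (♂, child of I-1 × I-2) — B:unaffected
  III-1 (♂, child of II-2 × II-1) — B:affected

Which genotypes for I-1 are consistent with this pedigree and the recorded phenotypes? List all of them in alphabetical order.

I-1 ∈ {X^BX^B, X^BX^b}

B/I-1 ? ·: X^BX^B|X^BX^b
B/I-2 aff ·: X^bY
B/II-1 un I-1×I-2: X^BY
B/II-2 un ·: X^BX^b
B/II-3 un I-1×I-2: X^BY
B/III-1 aff II-2×II-1: X^bY
⇒ B over [I-1,I-2,II-1,II-2,II-3,III-1]: 2 consistent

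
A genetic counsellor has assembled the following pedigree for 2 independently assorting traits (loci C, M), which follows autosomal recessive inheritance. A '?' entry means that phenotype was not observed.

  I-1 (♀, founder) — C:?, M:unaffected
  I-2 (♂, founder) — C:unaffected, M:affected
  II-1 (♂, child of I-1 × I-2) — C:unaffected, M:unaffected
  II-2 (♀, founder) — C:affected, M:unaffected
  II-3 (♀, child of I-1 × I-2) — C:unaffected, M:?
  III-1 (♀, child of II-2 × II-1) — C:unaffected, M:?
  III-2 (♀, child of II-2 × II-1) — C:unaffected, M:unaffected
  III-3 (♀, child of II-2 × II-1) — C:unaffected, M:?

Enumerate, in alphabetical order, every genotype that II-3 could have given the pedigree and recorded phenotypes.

II-3 ∈ {CC Mm, CC mm, Cc Mm, Cc mm}

C/I-1 ? ·: CC|Cc|cc
C/I-2 un ·: CC|Cc
C/II-1 un I-1×I-2: CC|Cc
C/II-2 aff ·: cc
C/II-3 un I-1×I-2: CC|Cc
C/III-1 un II-2×II-1: Cc
C/III-2 un II-2×II-1: Cc
C/III-3 un II-2×II-1: Cc
⇒ C over [I-1,I-2,II-1,II-2,II-3,III-1,III-2,III-3]: 15 consistent
M/I-1 un ·: MM|Mm
M/I-2 aff ·: mm
M/II-1 un I-1×I-2: Mm
M/II-2 un ·: MM|Mm
M/II-3 ? I-1×I-2: Mm|mm
M/III-1 ? II-2×II-1: MM|Mm|mm
M/III-2 un II-2×II-1: MM|Mm
M/III-3 ? II-2×II-1: MM|Mm|mm
⇒ M over [I-1,I-2,II-1,II-2,II-3,III-1,III-2,III-3]: 78 consistent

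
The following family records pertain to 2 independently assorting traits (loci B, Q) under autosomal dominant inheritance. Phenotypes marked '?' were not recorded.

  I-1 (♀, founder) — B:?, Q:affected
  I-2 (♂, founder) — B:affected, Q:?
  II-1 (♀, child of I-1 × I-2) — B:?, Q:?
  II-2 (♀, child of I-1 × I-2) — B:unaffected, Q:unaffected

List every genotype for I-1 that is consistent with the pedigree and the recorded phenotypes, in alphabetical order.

B/I-1 ? ·: bb|Bb
B/I-2 aff ·: Bb
B/II-1 ? I-1×I-2: bb|Bb|BB
B/II-2 un I-1×I-2: bb
⇒ B over [I-1,I-2,II-1,II-2]: 5 consistent
Q/I-1 aff ·: Qq
Q/I-2 ? ·: qq|Qq
Q/II-1 ? I-1×I-2: qq|Qq|QQ
Q/II-2 un I-1×I-2: qq
⇒ Q over [I-1,I-2,II-1,II-2]: 5 consistent

I-1 ∈ {Bb Qq, bb Qq}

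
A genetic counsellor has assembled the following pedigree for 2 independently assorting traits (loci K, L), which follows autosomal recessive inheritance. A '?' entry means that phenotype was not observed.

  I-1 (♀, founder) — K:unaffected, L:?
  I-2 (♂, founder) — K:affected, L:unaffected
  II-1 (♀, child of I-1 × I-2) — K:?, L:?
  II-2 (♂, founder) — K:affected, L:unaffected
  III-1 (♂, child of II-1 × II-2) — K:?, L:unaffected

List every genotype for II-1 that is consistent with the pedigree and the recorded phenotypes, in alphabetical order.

II-1 ∈ {Kk LL, Kk Ll, Kk ll, kk LL, kk Ll, kk ll}

K/I-1 un ·: KK|Kk
K/I-2 aff ·: kk
K/II-1 ? I-1×I-2: Kk|kk
K/II-2 aff ·: kk
K/III-1 ? II-1×II-2: Kk|kk
⇒ K over [I-1,I-2,II-1,II-2,III-1]: 5 consistent
L/I-1 ? ·: LL|Ll|ll
L/I-2 un ·: LL|Ll
L/II-1 ? I-1×I-2: LL|Ll|ll
L/II-2 un ·: LL|Ll
L/III-1 un II-1×II-2: LL|Ll
⇒ L over [I-1,I-2,II-1,II-2,III-1]: 36 consistent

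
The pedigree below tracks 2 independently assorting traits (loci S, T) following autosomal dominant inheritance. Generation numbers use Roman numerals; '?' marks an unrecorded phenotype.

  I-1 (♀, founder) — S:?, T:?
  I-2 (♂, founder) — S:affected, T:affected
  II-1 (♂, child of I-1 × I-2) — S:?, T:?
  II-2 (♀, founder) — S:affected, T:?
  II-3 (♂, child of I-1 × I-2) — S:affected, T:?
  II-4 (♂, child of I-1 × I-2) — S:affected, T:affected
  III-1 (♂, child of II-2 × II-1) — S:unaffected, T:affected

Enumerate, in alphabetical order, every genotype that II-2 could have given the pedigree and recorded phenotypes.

II-2 ∈ {Ss TT, Ss Tt, Ss tt}

S/I-1 ? ·: ss|Ss|SS
S/I-2 aff ·: Ss|SS
S/II-1 ? I-1×I-2: ss|Ss
S/II-2 aff ·: Ss
S/II-3 aff I-1×I-2: Ss|SS
S/II-4 aff I-1×I-2: Ss|SS
S/III-1 un II-2×II-1: ss
⇒ S over [I-1,I-2,II-1,II-2,II-3,II-4,III-1]: 19 consistent
T/I-1 ? ·: tt|Tt|TT
T/I-2 aff ·: Tt|TT
T/II-1 ? I-1×I-2: tt|Tt|TT
T/II-2 ? ·: tt|Tt|TT
T/II-3 ? I-1×I-2: tt|Tt|TT
T/II-4 aff I-1×I-2: Tt|TT
T/III-1 aff II-2×II-1: Tt|TT
⇒ T over [I-1,I-2,II-1,II-2,II-3,II-4,III-1]: 161 consistent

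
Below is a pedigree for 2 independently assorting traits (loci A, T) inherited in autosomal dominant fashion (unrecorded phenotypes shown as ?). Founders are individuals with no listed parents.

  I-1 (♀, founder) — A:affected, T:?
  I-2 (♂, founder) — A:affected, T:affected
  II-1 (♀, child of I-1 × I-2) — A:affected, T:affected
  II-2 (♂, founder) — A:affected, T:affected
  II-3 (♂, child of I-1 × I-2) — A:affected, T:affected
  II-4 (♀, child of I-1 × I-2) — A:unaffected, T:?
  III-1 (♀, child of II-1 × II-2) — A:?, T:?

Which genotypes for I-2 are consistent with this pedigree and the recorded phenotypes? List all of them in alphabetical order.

A/I-1 aff ·: Aa
A/I-2 aff ·: Aa
A/II-1 aff I-1×I-2: Aa|AA
A/II-2 aff ·: Aa|AA
A/II-3 aff I-1×I-2: Aa|AA
A/II-4 un I-1×I-2: aa
A/III-1 ? II-1×II-2: aa|Aa|AA
⇒ A over [I-1,I-2,II-1,II-2,II-3,II-4,III-1]: 16 consistent
T/I-1 ? ·: tt|Tt|TT
T/I-2 aff ·: Tt|TT
T/II-1 aff I-1×I-2: Tt|TT
T/II-2 aff ·: Tt|TT
T/II-3 aff I-1×I-2: Tt|TT
T/II-4 ? I-1×I-2: tt|Tt|TT
T/III-1 ? II-1×II-2: tt|Tt|TT
⇒ T over [I-1,I-2,II-1,II-2,II-3,II-4,III-1]: 130 consistent

I-2 ∈ {Aa TT, Aa Tt}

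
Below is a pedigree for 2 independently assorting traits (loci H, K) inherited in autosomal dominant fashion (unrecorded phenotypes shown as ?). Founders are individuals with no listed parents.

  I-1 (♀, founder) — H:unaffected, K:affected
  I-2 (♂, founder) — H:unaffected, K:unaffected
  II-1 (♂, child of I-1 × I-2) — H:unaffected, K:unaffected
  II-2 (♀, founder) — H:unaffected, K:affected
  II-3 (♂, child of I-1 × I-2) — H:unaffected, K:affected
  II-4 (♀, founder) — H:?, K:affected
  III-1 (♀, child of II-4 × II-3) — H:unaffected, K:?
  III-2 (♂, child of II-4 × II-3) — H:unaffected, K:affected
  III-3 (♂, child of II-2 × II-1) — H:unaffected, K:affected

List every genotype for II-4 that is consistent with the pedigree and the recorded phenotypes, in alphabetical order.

II-4 ∈ {Hh KK, Hh Kk, hh KK, hh Kk}

H/I-1 un ·: hh
H/I-2 un ·: hh
H/II-1 un I-1×I-2: hh
H/II-2 un ·: hh
H/II-3 un I-1×I-2: hh
H/II-4 ? ·: hh|Hh
H/III-1 un II-4×II-3: hh
H/III-2 un II-4×II-3: hh
H/III-3 un II-2×II-1: hh
⇒ H over [I-1,I-2,II-1,II-2,II-3,II-4,III-1,III-2,III-3]: 2 consistent
K/I-1 aff ·: Kk
K/I-2 un ·: kk
K/II-1 un I-1×I-2: kk
K/II-2 aff ·: Kk|KK
K/II-3 aff I-1×I-2: Kk
K/II-4 aff ·: Kk|KK
K/III-1 ? II-4×II-3: kk|Kk|KK
K/III-2 aff II-4×II-3: Kk|KK
K/III-3 aff II-2×II-1: Kk
⇒ K over [I-1,I-2,II-1,II-2,II-3,II-4,III-1,III-2,III-3]: 20 consistent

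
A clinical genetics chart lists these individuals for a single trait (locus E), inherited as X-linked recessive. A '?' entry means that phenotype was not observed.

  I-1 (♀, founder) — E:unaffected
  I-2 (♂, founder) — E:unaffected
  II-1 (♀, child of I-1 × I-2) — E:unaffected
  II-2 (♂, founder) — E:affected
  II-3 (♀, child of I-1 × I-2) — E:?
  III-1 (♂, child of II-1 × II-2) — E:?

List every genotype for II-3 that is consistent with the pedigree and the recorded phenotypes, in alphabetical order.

E/I-1 un ·: X^EX^E|X^EX^e
E/I-2 un ·: X^EY
E/II-1 un I-1×I-2: X^EX^E|X^EX^e
E/II-2 aff ·: X^eY
E/II-3 ? I-1×I-2: X^EX^E|X^EX^e
E/III-1 ? II-1×II-2: X^EY|X^eY
⇒ E over [I-1,I-2,II-1,II-2,II-3,III-1]: 7 consistent

II-3 ∈ {X^EX^E, X^EX^e}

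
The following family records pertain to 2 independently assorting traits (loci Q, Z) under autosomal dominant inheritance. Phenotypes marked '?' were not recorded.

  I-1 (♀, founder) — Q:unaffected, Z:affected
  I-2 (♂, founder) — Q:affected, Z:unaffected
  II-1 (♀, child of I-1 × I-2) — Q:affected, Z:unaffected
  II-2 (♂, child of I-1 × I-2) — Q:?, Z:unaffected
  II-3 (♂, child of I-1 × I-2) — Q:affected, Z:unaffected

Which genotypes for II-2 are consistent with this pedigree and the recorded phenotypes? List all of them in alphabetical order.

Q/I-1 un ·: qq
Q/I-2 aff ·: Qq|QQ
Q/II-1 aff I-1×I-2: Qq
Q/II-2 ? I-1×I-2: qq|Qq
Q/II-3 aff I-1×I-2: Qq
⇒ Q over [I-1,I-2,II-1,II-2,II-3]: 3 consistent
Z/I-1 aff ·: Zz
Z/I-2 un ·: zz
Z/II-1 un I-1×I-2: zz
Z/II-2 un I-1×I-2: zz
Z/II-3 un I-1×I-2: zz
⇒ Z over [I-1,I-2,II-1,II-2,II-3]: 1 consistent

II-2 ∈ {Qq zz, qq zz}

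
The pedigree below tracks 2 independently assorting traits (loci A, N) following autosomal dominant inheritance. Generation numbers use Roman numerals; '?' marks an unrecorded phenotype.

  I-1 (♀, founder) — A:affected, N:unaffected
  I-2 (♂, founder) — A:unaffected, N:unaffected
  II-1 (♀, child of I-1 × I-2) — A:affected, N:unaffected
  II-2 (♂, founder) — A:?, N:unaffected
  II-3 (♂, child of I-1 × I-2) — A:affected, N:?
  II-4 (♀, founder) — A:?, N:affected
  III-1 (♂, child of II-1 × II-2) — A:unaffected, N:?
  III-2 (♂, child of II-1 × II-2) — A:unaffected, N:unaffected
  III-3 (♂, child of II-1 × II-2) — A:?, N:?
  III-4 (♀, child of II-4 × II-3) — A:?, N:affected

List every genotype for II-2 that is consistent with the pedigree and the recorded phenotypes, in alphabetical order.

A/I-1 aff ·: Aa|AA
A/I-2 un ·: aa
A/II-1 aff I-1×I-2: Aa
A/II-2 ? ·: aa|Aa
A/II-3 aff I-1×I-2: Aa
A/II-4 ? ·: aa|Aa|AA
A/III-1 un II-1×II-2: aa
A/III-2 un II-1×II-2: aa
A/III-3 ? II-1×II-2: aa|Aa|AA
A/III-4 ? II-4×II-3: aa|Aa|AA
⇒ A over [I-1,I-2,II-1,II-2,II-3,II-4,III-1,III-2,III-3,III-4]: 70 consistent
N/I-1 un ·: nn
N/I-2 un ·: nn
N/II-1 un I-1×I-2: nn
N/II-2 un ·: nn
N/II-3 ? I-1×I-2: nn
N/II-4 aff ·: Nn|NN
N/III-1 ? II-1×II-2: nn
N/III-2 un II-1×II-2: nn
N/III-3 ? II-1×II-2: nn
N/III-4 aff II-4×II-3: Nn
⇒ N over [I-1,I-2,II-1,II-2,II-3,II-4,III-1,III-2,III-3,III-4]: 2 consistent

II-2 ∈ {Aa nn, aa nn}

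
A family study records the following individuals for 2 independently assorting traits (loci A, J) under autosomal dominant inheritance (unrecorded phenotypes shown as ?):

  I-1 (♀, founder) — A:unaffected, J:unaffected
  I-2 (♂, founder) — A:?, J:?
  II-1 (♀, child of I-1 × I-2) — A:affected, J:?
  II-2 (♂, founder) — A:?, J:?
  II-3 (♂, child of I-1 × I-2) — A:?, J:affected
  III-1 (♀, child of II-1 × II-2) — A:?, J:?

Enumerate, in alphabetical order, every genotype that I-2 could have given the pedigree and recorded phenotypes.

I-2 ∈ {AA JJ, AA Jj, Aa JJ, Aa Jj}

A/I-1 un ·: aa
A/I-2 ? ·: Aa|AA
A/II-1 aff I-1×I-2: Aa
A/II-2 ? ·: aa|Aa|AA
A/II-3 ? I-1×I-2: aa|Aa
A/III-1 ? II-1×II-2: aa|Aa|AA
⇒ A over [I-1,I-2,II-1,II-2,II-3,III-1]: 21 consistent
J/I-1 un ·: jj
J/I-2 ? ·: Jj|JJ
J/II-1 ? I-1×I-2: jj|Jj
J/II-2 ? ·: jj|Jj|JJ
J/II-3 aff I-1×I-2: Jj
J/III-1 ? II-1×II-2: jj|Jj|JJ
⇒ J over [I-1,I-2,II-1,II-2,II-3,III-1]: 18 consistent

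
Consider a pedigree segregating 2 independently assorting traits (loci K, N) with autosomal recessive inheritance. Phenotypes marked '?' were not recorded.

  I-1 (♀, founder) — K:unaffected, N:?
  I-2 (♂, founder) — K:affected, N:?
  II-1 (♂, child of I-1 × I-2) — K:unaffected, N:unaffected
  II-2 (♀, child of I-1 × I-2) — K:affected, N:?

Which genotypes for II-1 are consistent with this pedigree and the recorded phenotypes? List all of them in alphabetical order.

II-1 ∈ {Kk NN, Kk Nn}

K/I-1 un ·: Kk
K/I-2 aff ·: kk
K/II-1 un I-1×I-2: Kk
K/II-2 aff I-1×I-2: kk
⇒ K over [I-1,I-2,II-1,II-2]: 1 consistent
N/I-1 ? ·: NN|Nn|nn
N/I-2 ? ·: NN|Nn|nn
N/II-1 un I-1×I-2: NN|Nn
N/II-2 ? I-1×I-2: NN|Nn|nn
⇒ N over [I-1,I-2,II-1,II-2]: 21 consistent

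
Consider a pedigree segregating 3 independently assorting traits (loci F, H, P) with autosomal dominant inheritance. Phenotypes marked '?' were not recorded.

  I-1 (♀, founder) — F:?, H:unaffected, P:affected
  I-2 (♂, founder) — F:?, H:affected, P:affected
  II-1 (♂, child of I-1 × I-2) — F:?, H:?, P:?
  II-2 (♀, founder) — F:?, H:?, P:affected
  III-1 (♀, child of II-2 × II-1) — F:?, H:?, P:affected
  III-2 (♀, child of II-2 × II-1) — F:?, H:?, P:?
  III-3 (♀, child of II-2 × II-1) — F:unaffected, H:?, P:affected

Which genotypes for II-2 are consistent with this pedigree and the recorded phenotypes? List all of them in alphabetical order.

F/I-1 ? ·: ff|Ff|FF
F/I-2 ? ·: ff|Ff|FF
F/II-1 ? I-1×I-2: ff|Ff
F/II-2 ? ·: ff|Ff
F/III-1 ? II-2×II-1: ff|Ff|FF
F/III-2 ? II-2×II-1: ff|Ff|FF
F/III-3 un II-2×II-1: ff
⇒ F over [I-1,I-2,II-1,II-2,III-1,III-2,III-3]: 111 consistent
H/I-1 un ·: hh
H/I-2 aff ·: Hh|HH
H/II-1 ? I-1×I-2: hh|Hh
H/II-2 ? ·: hh|Hh|HH
H/III-1 ? II-2×II-1: hh|Hh|HH
H/III-2 ? II-2×II-1: hh|Hh|HH
H/III-3 ? II-2×II-1: hh|Hh|HH
⇒ H over [I-1,I-2,II-1,II-2,III-1,III-2,III-3]: 96 consistent
P/I-1 aff ·: Pp|PP
P/I-2 aff ·: Pp|PP
P/II-1 ? I-1×I-2: pp|Pp|PP
P/II-2 aff ·: Pp|PP
P/III-1 aff II-2×II-1: Pp|PP
P/III-2 ? II-2×II-1: pp|Pp|PP
P/III-3 aff II-2×II-1: Pp|PP
⇒ P over [I-1,I-2,II-1,II-2,III-1,III-2,III-3]: 99 consistent

II-2 ∈ {Ff HH PP, Ff HH Pp, Ff Hh PP, Ff Hh Pp, Ff hh PP, Ff hh Pp, ff HH PP, ff HH Pp, ff Hh PP, ff Hh Pp, ff hh PP, ff hh Pp}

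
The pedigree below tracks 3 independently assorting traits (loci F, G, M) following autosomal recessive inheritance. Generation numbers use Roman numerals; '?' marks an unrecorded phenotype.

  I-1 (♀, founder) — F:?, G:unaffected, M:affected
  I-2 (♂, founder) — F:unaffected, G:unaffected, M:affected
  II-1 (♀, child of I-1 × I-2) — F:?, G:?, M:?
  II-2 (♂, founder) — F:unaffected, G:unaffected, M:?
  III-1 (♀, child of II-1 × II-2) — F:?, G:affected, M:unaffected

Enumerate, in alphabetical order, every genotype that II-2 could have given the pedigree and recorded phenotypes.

F/I-1 ? ·: FF|Ff|ff
F/I-2 un ·: FF|Ff
F/II-1 ? I-1×I-2: FF|Ff|ff
F/II-2 un ·: FF|Ff
F/III-1 ? II-1×II-2: FF|Ff|ff
⇒ F over [I-1,I-2,II-1,II-2,III-1]: 43 consistent
G/I-1 un ·: GG|Gg
G/I-2 un ·: GG|Gg
G/II-1 ? I-1×I-2: Gg|gg
G/II-2 un ·: Gg
G/III-1 aff II-1×II-2: gg
⇒ G over [I-1,I-2,II-1,II-2,III-1]: 4 consistent
M/I-1 aff ·: mm
M/I-2 aff ·: mm
M/II-1 ? I-1×I-2: mm
M/II-2 ? ·: MM|Mm
M/III-1 un II-1×II-2: Mm
⇒ M over [I-1,I-2,II-1,II-2,III-1]: 2 consistent

II-2 ∈ {FF Gg MM, FF Gg Mm, Ff Gg MM, Ff Gg Mm}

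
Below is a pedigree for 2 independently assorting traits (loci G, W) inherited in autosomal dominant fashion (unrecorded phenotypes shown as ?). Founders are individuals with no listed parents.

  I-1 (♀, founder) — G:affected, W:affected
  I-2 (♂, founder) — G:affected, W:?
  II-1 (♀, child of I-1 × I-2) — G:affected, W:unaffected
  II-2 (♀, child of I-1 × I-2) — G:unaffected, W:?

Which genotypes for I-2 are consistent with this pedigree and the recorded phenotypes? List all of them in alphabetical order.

G/I-1 aff ·: Gg
G/I-2 aff ·: Gg
G/II-1 aff I-1×I-2: Gg|GG
G/II-2 un I-1×I-2: gg
⇒ G over [I-1,I-2,II-1,II-2]: 2 consistent
W/I-1 aff ·: Ww
W/I-2 ? ·: ww|Ww
W/II-1 un I-1×I-2: ww
W/II-2 ? I-1×I-2: ww|Ww|WW
⇒ W over [I-1,I-2,II-1,II-2]: 5 consistent

I-2 ∈ {Gg Ww, Gg ww}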